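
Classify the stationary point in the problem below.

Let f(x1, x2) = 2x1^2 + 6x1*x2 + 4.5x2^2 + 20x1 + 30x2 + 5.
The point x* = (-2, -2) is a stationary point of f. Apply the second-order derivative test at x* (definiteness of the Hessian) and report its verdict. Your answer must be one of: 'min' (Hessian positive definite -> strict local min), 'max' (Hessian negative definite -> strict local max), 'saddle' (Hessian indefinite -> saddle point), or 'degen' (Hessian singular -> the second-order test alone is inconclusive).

Compute the Hessian H = grad^2 f:
  H = [[4, 6], [6, 9]]
Verify stationarity: grad f(x*) = H x* + g = (0, 0).
Eigenvalues of H: 0, 13.
H has a zero eigenvalue (singular; positive semidefinite but not definite), so H is neither positive definite, negative definite, nor indefinite. The second-order test alone is inconclusive -> degen.
(Indeed, f is constant along the null direction of H through x*, so x* is not a strict local extremum.)

degen


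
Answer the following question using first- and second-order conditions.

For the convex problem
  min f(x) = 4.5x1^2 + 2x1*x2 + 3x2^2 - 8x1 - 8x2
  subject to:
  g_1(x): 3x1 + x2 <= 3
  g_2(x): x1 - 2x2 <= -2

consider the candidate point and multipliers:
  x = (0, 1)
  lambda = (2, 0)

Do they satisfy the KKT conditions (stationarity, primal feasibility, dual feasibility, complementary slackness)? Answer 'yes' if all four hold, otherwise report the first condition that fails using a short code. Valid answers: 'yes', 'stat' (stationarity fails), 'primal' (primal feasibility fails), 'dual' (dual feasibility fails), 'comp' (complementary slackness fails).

Gradient of f: grad f(x) = Q x + c = (-6, -2)
Constraint values g_i(x) = a_i^T x - b_i:
  g_1((0, 1)) = -2
  g_2((0, 1)) = 0
Stationarity residual: grad f(x) + sum_i lambda_i a_i = (0, 0)
  -> stationarity OK
Primal feasibility (all g_i <= 0): OK
Dual feasibility (all lambda_i >= 0): OK
Complementary slackness (lambda_i * g_i(x) = 0 for all i): FAILS

Verdict: the first failing condition is complementary_slackness -> comp.

comp


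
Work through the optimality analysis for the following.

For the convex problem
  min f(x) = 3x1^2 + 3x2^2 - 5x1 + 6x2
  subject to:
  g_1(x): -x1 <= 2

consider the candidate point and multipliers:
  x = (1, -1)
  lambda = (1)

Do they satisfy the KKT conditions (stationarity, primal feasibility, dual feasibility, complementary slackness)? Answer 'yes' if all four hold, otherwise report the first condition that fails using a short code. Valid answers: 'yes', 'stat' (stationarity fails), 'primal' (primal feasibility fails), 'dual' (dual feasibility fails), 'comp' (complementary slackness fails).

Gradient of f: grad f(x) = Q x + c = (1, 0)
Constraint values g_i(x) = a_i^T x - b_i:
  g_1((1, -1)) = -3
Stationarity residual: grad f(x) + sum_i lambda_i a_i = (0, 0)
  -> stationarity OK
Primal feasibility (all g_i <= 0): OK
Dual feasibility (all lambda_i >= 0): OK
Complementary slackness (lambda_i * g_i(x) = 0 for all i): FAILS

Verdict: the first failing condition is complementary_slackness -> comp.

comp


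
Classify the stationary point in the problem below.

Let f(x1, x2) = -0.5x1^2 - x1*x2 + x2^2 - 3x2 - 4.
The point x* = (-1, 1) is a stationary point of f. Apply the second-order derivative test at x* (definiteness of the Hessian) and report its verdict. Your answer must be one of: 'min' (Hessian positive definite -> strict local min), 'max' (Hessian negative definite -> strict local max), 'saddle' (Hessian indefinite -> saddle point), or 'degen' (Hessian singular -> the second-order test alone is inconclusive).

Compute the Hessian H = grad^2 f:
  H = [[-1, -1], [-1, 2]]
Verify stationarity: grad f(x*) = H x* + g = (0, 0).
Eigenvalues of H: -1.3028, 2.3028.
Eigenvalues have mixed signs, so H is indefinite -> x* is a saddle point.

saddle


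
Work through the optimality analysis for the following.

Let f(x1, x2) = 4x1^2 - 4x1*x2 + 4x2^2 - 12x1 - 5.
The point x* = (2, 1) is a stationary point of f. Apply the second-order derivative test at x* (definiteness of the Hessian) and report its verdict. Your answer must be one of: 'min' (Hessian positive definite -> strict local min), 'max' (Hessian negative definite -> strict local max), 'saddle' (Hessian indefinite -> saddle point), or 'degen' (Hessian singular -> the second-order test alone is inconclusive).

Compute the Hessian H = grad^2 f:
  H = [[8, -4], [-4, 8]]
Verify stationarity: grad f(x*) = H x* + g = (0, 0).
Eigenvalues of H: 4, 12.
Both eigenvalues > 0, so H is positive definite -> x* is a strict local min.

min


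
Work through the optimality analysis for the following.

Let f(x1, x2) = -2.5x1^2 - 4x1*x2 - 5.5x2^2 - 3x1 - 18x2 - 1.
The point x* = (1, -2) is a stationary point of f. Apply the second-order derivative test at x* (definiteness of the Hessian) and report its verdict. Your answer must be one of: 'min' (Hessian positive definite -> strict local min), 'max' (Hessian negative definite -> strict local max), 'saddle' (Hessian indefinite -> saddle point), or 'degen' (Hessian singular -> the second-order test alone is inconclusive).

Compute the Hessian H = grad^2 f:
  H = [[-5, -4], [-4, -11]]
Verify stationarity: grad f(x*) = H x* + g = (0, 0).
Eigenvalues of H: -13, -3.
Both eigenvalues < 0, so H is negative definite -> x* is a strict local max.

max


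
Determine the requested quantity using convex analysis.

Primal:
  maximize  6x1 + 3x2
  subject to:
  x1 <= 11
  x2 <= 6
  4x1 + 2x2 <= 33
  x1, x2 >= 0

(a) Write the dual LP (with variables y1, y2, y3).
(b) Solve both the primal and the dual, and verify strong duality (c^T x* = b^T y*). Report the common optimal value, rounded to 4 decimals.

The standard primal-dual pair for 'max c^T x s.t. A x <= b, x >= 0' is:
  Dual:  min b^T y  s.t.  A^T y >= c,  y >= 0.

So the dual LP is:
  minimize  11y1 + 6y2 + 33y3
  subject to:
    y1 + 4y3 >= 6
    y2 + 2y3 >= 3
    y1, y2, y3 >= 0

Solving the primal: x* = (8.25, 0).
  primal value c^T x* = 49.5.
Solving the dual: y* = (0, 0, 1.5).
  dual value b^T y* = 49.5.
Strong duality: c^T x* = b^T y*. Confirmed.

49.5


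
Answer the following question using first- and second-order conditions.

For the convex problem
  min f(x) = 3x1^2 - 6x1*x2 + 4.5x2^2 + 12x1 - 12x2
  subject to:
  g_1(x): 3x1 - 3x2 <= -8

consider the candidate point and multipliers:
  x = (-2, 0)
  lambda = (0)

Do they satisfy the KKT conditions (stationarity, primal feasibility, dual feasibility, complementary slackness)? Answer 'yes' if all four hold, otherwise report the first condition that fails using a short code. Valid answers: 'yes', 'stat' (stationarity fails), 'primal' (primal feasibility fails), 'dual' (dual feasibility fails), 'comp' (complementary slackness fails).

Gradient of f: grad f(x) = Q x + c = (0, 0)
Constraint values g_i(x) = a_i^T x - b_i:
  g_1((-2, 0)) = 2
Stationarity residual: grad f(x) + sum_i lambda_i a_i = (0, 0)
  -> stationarity OK
Primal feasibility (all g_i <= 0): FAILS
Dual feasibility (all lambda_i >= 0): OK
Complementary slackness (lambda_i * g_i(x) = 0 for all i): OK

Verdict: the first failing condition is primal_feasibility -> primal.

primal


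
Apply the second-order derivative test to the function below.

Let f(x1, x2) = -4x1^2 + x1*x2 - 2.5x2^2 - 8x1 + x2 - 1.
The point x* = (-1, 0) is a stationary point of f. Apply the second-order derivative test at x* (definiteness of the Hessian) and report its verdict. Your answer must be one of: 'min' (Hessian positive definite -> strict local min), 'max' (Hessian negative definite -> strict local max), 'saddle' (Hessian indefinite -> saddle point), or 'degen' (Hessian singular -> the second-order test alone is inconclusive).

Compute the Hessian H = grad^2 f:
  H = [[-8, 1], [1, -5]]
Verify stationarity: grad f(x*) = H x* + g = (0, 0).
Eigenvalues of H: -8.3028, -4.6972.
Both eigenvalues < 0, so H is negative definite -> x* is a strict local max.

max


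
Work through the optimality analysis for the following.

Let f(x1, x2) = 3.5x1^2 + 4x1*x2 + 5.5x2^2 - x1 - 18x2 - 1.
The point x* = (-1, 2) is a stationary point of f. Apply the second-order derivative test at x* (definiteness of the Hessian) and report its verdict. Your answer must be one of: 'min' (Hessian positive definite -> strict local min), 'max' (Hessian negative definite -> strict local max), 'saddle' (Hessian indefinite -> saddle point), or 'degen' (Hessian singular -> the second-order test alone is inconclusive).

Compute the Hessian H = grad^2 f:
  H = [[7, 4], [4, 11]]
Verify stationarity: grad f(x*) = H x* + g = (0, 0).
Eigenvalues of H: 4.5279, 13.4721.
Both eigenvalues > 0, so H is positive definite -> x* is a strict local min.

min


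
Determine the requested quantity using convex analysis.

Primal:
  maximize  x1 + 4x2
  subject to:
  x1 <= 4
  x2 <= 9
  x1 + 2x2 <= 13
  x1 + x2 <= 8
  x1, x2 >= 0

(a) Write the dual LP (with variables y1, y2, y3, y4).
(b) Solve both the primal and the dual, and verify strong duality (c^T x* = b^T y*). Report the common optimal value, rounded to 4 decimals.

The standard primal-dual pair for 'max c^T x s.t. A x <= b, x >= 0' is:
  Dual:  min b^T y  s.t.  A^T y >= c,  y >= 0.

So the dual LP is:
  minimize  4y1 + 9y2 + 13y3 + 8y4
  subject to:
    y1 + y3 + y4 >= 1
    y2 + 2y3 + y4 >= 4
    y1, y2, y3, y4 >= 0

Solving the primal: x* = (0, 6.5).
  primal value c^T x* = 26.
Solving the dual: y* = (0, 0, 2, 0).
  dual value b^T y* = 26.
Strong duality: c^T x* = b^T y*. Confirmed.

26


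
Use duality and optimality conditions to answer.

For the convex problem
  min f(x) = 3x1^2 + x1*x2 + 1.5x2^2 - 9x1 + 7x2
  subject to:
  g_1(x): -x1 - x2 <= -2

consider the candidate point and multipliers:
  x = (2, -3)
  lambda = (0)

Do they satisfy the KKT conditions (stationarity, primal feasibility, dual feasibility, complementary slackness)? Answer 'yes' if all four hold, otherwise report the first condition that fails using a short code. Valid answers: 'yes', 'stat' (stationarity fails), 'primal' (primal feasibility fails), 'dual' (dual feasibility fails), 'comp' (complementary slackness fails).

Gradient of f: grad f(x) = Q x + c = (0, 0)
Constraint values g_i(x) = a_i^T x - b_i:
  g_1((2, -3)) = 3
Stationarity residual: grad f(x) + sum_i lambda_i a_i = (0, 0)
  -> stationarity OK
Primal feasibility (all g_i <= 0): FAILS
Dual feasibility (all lambda_i >= 0): OK
Complementary slackness (lambda_i * g_i(x) = 0 for all i): OK

Verdict: the first failing condition is primal_feasibility -> primal.

primal


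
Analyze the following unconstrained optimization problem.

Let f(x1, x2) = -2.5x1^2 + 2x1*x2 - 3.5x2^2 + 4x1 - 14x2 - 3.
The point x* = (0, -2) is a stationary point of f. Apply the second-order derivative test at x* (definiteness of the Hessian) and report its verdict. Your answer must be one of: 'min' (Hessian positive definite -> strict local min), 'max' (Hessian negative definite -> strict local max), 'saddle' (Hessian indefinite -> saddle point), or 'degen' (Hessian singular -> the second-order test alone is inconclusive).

Compute the Hessian H = grad^2 f:
  H = [[-5, 2], [2, -7]]
Verify stationarity: grad f(x*) = H x* + g = (0, 0).
Eigenvalues of H: -8.2361, -3.7639.
Both eigenvalues < 0, so H is negative definite -> x* is a strict local max.

max


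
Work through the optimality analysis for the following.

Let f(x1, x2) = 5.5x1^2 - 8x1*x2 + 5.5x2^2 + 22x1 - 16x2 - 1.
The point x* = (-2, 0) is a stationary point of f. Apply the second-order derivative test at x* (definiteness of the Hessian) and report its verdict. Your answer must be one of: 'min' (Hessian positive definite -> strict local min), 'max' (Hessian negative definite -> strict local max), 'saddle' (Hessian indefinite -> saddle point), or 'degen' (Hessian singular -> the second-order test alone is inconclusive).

Compute the Hessian H = grad^2 f:
  H = [[11, -8], [-8, 11]]
Verify stationarity: grad f(x*) = H x* + g = (0, 0).
Eigenvalues of H: 3, 19.
Both eigenvalues > 0, so H is positive definite -> x* is a strict local min.

min


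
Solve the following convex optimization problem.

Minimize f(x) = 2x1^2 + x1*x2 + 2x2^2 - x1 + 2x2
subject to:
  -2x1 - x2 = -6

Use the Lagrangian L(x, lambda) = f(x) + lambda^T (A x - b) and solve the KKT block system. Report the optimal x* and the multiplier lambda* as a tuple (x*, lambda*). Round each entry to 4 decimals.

Form the Lagrangian:
  L(x, lambda) = (1/2) x^T Q x + c^T x + lambda^T (A x - b)
Stationarity (grad_x L = 0): Q x + c + A^T lambda = 0.
Primal feasibility: A x = b.

This gives the KKT block system:
  [ Q   A^T ] [ x     ]   [-c ]
  [ A    0  ] [ lambda ] = [ b ]

Solving the linear system:
  x*      = (2.9375, 0.125)
  lambda* = (5.4375)
  f(x*)   = 14.9688

x* = (2.9375, 0.125), lambda* = (5.4375)


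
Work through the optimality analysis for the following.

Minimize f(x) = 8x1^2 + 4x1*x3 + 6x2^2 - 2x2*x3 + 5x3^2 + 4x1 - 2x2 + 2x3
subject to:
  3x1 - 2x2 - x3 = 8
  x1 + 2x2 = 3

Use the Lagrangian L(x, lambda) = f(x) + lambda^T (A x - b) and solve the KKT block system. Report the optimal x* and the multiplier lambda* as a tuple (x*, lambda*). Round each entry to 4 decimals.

Form the Lagrangian:
  L(x, lambda) = (1/2) x^T Q x + c^T x + lambda^T (A x - b)
Stationarity (grad_x L = 0): Q x + c + A^T lambda = 0.
Primal feasibility: A x = b.

This gives the KKT block system:
  [ Q   A^T ] [ x     ]   [-c ]
  [ A    0  ] [ lambda ] = [ b ]

Solving the linear system:
  x*      = (2.2968, 0.3516, -1.8128)
  lambda* = (-7.6438, -10.5662)
  f(x*)   = 48.8539

x* = (2.2968, 0.3516, -1.8128), lambda* = (-7.6438, -10.5662)


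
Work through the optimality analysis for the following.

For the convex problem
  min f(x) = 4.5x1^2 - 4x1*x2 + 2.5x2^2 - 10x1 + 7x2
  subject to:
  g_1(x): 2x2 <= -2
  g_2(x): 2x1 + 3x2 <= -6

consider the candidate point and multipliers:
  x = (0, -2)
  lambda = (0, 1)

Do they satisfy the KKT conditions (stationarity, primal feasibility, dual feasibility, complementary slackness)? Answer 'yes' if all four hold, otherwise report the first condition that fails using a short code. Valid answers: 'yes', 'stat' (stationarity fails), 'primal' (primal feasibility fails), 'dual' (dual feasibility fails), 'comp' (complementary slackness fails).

Gradient of f: grad f(x) = Q x + c = (-2, -3)
Constraint values g_i(x) = a_i^T x - b_i:
  g_1((0, -2)) = -2
  g_2((0, -2)) = 0
Stationarity residual: grad f(x) + sum_i lambda_i a_i = (0, 0)
  -> stationarity OK
Primal feasibility (all g_i <= 0): OK
Dual feasibility (all lambda_i >= 0): OK
Complementary slackness (lambda_i * g_i(x) = 0 for all i): OK

Verdict: yes, KKT holds.

yes


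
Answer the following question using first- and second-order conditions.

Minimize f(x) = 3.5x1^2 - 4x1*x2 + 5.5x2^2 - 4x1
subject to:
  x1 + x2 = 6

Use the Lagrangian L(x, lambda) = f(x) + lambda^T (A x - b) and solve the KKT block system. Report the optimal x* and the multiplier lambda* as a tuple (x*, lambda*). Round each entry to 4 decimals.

Form the Lagrangian:
  L(x, lambda) = (1/2) x^T Q x + c^T x + lambda^T (A x - b)
Stationarity (grad_x L = 0): Q x + c + A^T lambda = 0.
Primal feasibility: A x = b.

This gives the KKT block system:
  [ Q   A^T ] [ x     ]   [-c ]
  [ A    0  ] [ lambda ] = [ b ]

Solving the linear system:
  x*      = (3.6154, 2.3846)
  lambda* = (-11.7692)
  f(x*)   = 28.0769

x* = (3.6154, 2.3846), lambda* = (-11.7692)


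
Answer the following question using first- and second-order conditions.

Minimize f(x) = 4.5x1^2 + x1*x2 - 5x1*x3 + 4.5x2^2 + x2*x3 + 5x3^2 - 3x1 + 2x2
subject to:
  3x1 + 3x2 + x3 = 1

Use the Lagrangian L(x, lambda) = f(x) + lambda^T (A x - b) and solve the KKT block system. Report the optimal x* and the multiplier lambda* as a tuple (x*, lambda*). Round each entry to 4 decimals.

Form the Lagrangian:
  L(x, lambda) = (1/2) x^T Q x + c^T x + lambda^T (A x - b)
Stationarity (grad_x L = 0): Q x + c + A^T lambda = 0.
Primal feasibility: A x = b.

This gives the KKT block system:
  [ Q   A^T ] [ x     ]   [-c ]
  [ A    0  ] [ lambda ] = [ b ]

Solving the linear system:
  x*      = (0.5425, -0.3105, 0.304)
  lambda* = (-0.0173)
  f(x*)   = -1.1156

x* = (0.5425, -0.3105, 0.304), lambda* = (-0.0173)


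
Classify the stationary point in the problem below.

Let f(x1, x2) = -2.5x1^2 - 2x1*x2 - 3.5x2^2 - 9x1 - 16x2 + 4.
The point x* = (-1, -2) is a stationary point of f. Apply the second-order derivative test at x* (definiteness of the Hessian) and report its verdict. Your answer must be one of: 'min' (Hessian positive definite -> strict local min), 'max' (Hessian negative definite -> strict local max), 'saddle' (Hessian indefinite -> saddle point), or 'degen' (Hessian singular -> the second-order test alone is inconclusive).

Compute the Hessian H = grad^2 f:
  H = [[-5, -2], [-2, -7]]
Verify stationarity: grad f(x*) = H x* + g = (0, 0).
Eigenvalues of H: -8.2361, -3.7639.
Both eigenvalues < 0, so H is negative definite -> x* is a strict local max.

max


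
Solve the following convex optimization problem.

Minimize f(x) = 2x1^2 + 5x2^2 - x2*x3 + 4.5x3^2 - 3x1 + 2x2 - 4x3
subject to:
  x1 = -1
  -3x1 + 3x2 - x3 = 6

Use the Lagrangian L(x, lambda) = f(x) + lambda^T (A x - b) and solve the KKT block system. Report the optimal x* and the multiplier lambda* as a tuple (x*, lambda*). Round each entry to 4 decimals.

Form the Lagrangian:
  L(x, lambda) = (1/2) x^T Q x + c^T x + lambda^T (A x - b)
Stationarity (grad_x L = 0): Q x + c + A^T lambda = 0.
Primal feasibility: A x = b.

This gives the KKT block system:
  [ Q   A^T ] [ x     ]   [-c ]
  [ A    0  ] [ lambda ] = [ b ]

Solving the linear system:
  x*      = (-1, 1.0353, 0.1059)
  lambda* = (-5.2471, -4.0824)
  f(x*)   = 11.9471

x* = (-1, 1.0353, 0.1059), lambda* = (-5.2471, -4.0824)


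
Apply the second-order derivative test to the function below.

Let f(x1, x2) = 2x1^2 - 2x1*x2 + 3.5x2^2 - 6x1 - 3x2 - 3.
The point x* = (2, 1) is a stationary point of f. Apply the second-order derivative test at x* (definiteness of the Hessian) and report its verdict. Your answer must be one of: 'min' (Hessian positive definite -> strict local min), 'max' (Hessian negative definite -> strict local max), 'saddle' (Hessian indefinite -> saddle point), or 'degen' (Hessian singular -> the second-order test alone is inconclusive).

Compute the Hessian H = grad^2 f:
  H = [[4, -2], [-2, 7]]
Verify stationarity: grad f(x*) = H x* + g = (0, 0).
Eigenvalues of H: 3, 8.
Both eigenvalues > 0, so H is positive definite -> x* is a strict local min.

min


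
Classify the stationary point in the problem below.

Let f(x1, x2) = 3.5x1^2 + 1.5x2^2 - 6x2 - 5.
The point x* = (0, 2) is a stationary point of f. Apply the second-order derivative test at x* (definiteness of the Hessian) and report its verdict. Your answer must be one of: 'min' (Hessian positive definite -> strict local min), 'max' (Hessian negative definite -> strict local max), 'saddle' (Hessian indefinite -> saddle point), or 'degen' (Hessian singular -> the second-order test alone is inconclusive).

Compute the Hessian H = grad^2 f:
  H = [[7, 0], [0, 3]]
Verify stationarity: grad f(x*) = H x* + g = (0, 0).
Eigenvalues of H: 3, 7.
Both eigenvalues > 0, so H is positive definite -> x* is a strict local min.

min


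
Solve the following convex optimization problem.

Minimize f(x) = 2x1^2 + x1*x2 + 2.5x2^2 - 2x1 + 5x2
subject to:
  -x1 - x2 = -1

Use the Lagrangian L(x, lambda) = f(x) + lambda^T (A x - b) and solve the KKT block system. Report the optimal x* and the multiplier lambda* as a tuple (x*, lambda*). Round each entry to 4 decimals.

Form the Lagrangian:
  L(x, lambda) = (1/2) x^T Q x + c^T x + lambda^T (A x - b)
Stationarity (grad_x L = 0): Q x + c + A^T lambda = 0.
Primal feasibility: A x = b.

This gives the KKT block system:
  [ Q   A^T ] [ x     ]   [-c ]
  [ A    0  ] [ lambda ] = [ b ]

Solving the linear system:
  x*      = (1.5714, -0.5714)
  lambda* = (3.7143)
  f(x*)   = -1.1429

x* = (1.5714, -0.5714), lambda* = (3.7143)


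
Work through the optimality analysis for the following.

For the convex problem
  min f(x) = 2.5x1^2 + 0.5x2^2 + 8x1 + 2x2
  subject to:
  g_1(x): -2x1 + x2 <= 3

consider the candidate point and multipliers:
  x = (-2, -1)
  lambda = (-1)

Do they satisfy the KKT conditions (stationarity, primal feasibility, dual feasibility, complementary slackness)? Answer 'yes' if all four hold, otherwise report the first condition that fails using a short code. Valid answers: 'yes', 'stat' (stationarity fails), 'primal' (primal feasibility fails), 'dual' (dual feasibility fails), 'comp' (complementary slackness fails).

Gradient of f: grad f(x) = Q x + c = (-2, 1)
Constraint values g_i(x) = a_i^T x - b_i:
  g_1((-2, -1)) = 0
Stationarity residual: grad f(x) + sum_i lambda_i a_i = (0, 0)
  -> stationarity OK
Primal feasibility (all g_i <= 0): OK
Dual feasibility (all lambda_i >= 0): FAILS
Complementary slackness (lambda_i * g_i(x) = 0 for all i): OK

Verdict: the first failing condition is dual_feasibility -> dual.

dual


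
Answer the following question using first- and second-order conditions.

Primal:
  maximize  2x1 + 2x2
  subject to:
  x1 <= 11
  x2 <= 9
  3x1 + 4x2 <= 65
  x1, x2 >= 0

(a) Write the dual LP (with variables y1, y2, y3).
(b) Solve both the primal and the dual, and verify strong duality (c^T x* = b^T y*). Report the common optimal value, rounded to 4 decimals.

The standard primal-dual pair for 'max c^T x s.t. A x <= b, x >= 0' is:
  Dual:  min b^T y  s.t.  A^T y >= c,  y >= 0.

So the dual LP is:
  minimize  11y1 + 9y2 + 65y3
  subject to:
    y1 + 3y3 >= 2
    y2 + 4y3 >= 2
    y1, y2, y3 >= 0

Solving the primal: x* = (11, 8).
  primal value c^T x* = 38.
Solving the dual: y* = (0.5, 0, 0.5).
  dual value b^T y* = 38.
Strong duality: c^T x* = b^T y*. Confirmed.

38


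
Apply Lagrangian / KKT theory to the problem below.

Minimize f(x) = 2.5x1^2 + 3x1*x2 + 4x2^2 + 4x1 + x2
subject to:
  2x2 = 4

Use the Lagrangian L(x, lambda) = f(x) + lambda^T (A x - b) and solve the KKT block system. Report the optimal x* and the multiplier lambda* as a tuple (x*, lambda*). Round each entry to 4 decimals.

Form the Lagrangian:
  L(x, lambda) = (1/2) x^T Q x + c^T x + lambda^T (A x - b)
Stationarity (grad_x L = 0): Q x + c + A^T lambda = 0.
Primal feasibility: A x = b.

This gives the KKT block system:
  [ Q   A^T ] [ x     ]   [-c ]
  [ A    0  ] [ lambda ] = [ b ]

Solving the linear system:
  x*      = (-2, 2)
  lambda* = (-5.5)
  f(x*)   = 8

x* = (-2, 2), lambda* = (-5.5)


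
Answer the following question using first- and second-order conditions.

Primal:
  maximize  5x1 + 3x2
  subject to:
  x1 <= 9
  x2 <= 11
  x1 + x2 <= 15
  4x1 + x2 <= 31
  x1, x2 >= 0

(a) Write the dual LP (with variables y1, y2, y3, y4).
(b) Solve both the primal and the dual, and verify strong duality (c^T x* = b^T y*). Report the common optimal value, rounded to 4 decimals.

The standard primal-dual pair for 'max c^T x s.t. A x <= b, x >= 0' is:
  Dual:  min b^T y  s.t.  A^T y >= c,  y >= 0.

So the dual LP is:
  minimize  9y1 + 11y2 + 15y3 + 31y4
  subject to:
    y1 + y3 + 4y4 >= 5
    y2 + y3 + y4 >= 3
    y1, y2, y3, y4 >= 0

Solving the primal: x* = (5.3333, 9.6667).
  primal value c^T x* = 55.6667.
Solving the dual: y* = (0, 0, 2.3333, 0.6667).
  dual value b^T y* = 55.6667.
Strong duality: c^T x* = b^T y*. Confirmed.

55.6667


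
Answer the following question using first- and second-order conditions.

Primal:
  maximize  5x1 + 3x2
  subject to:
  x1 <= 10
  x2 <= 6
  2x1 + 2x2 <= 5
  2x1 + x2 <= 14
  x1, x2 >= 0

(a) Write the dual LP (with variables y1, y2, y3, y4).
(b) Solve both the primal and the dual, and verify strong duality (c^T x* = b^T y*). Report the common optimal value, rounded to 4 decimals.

The standard primal-dual pair for 'max c^T x s.t. A x <= b, x >= 0' is:
  Dual:  min b^T y  s.t.  A^T y >= c,  y >= 0.

So the dual LP is:
  minimize  10y1 + 6y2 + 5y3 + 14y4
  subject to:
    y1 + 2y3 + 2y4 >= 5
    y2 + 2y3 + y4 >= 3
    y1, y2, y3, y4 >= 0

Solving the primal: x* = (2.5, 0).
  primal value c^T x* = 12.5.
Solving the dual: y* = (0, 0, 2.5, 0).
  dual value b^T y* = 12.5.
Strong duality: c^T x* = b^T y*. Confirmed.

12.5


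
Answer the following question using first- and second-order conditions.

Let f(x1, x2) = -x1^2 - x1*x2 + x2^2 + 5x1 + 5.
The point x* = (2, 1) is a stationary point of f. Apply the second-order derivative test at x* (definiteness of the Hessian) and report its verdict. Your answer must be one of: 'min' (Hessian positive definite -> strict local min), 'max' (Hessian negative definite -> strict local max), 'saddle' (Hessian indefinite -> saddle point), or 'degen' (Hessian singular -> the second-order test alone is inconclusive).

Compute the Hessian H = grad^2 f:
  H = [[-2, -1], [-1, 2]]
Verify stationarity: grad f(x*) = H x* + g = (0, 0).
Eigenvalues of H: -2.2361, 2.2361.
Eigenvalues have mixed signs, so H is indefinite -> x* is a saddle point.

saddle


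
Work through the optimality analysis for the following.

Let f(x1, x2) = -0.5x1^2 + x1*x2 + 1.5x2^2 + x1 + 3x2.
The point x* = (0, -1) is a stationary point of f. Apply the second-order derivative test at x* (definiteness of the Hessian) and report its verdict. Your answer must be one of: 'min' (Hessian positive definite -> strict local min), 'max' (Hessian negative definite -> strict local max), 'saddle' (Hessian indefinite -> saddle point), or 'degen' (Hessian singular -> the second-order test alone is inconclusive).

Compute the Hessian H = grad^2 f:
  H = [[-1, 1], [1, 3]]
Verify stationarity: grad f(x*) = H x* + g = (0, 0).
Eigenvalues of H: -1.2361, 3.2361.
Eigenvalues have mixed signs, so H is indefinite -> x* is a saddle point.

saddle


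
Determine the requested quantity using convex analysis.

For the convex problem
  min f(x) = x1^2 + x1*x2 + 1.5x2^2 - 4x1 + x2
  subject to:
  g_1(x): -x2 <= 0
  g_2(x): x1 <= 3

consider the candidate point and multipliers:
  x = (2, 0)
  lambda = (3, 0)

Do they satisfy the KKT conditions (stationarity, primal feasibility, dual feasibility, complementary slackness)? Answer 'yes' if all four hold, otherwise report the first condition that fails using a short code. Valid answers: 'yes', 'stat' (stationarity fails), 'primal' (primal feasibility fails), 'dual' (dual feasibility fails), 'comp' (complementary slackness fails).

Gradient of f: grad f(x) = Q x + c = (0, 3)
Constraint values g_i(x) = a_i^T x - b_i:
  g_1((2, 0)) = 0
  g_2((2, 0)) = -1
Stationarity residual: grad f(x) + sum_i lambda_i a_i = (0, 0)
  -> stationarity OK
Primal feasibility (all g_i <= 0): OK
Dual feasibility (all lambda_i >= 0): OK
Complementary slackness (lambda_i * g_i(x) = 0 for all i): OK

Verdict: yes, KKT holds.

yes


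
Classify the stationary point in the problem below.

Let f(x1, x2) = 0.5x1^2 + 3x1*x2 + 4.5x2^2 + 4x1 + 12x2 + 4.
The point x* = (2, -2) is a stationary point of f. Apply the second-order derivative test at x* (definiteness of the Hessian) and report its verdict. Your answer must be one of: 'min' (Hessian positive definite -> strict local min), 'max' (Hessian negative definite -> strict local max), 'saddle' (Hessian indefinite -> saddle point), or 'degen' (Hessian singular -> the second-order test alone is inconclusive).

Compute the Hessian H = grad^2 f:
  H = [[1, 3], [3, 9]]
Verify stationarity: grad f(x*) = H x* + g = (0, 0).
Eigenvalues of H: 0, 10.
H has a zero eigenvalue (singular; positive semidefinite but not definite), so H is neither positive definite, negative definite, nor indefinite. The second-order test alone is inconclusive -> degen.
(Indeed, f is constant along the null direction of H through x*, so x* is not a strict local extremum.)

degen


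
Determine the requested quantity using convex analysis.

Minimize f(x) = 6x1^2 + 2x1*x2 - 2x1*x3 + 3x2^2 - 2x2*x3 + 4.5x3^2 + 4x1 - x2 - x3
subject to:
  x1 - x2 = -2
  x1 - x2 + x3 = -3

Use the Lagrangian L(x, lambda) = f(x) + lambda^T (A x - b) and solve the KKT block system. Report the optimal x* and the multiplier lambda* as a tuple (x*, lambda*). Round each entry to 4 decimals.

Form the Lagrangian:
  L(x, lambda) = (1/2) x^T Q x + c^T x + lambda^T (A x - b)
Stationarity (grad_x L = 0): Q x + c + A^T lambda = 0.
Primal feasibility: A x = b.

This gives the KKT block system:
  [ Q   A^T ] [ x     ]   [-c ]
  [ A    0  ] [ lambda ] = [ b ]

Solving the linear system:
  x*      = (-1.0455, 0.9545, -1)
  lambda* = (-5.1818, 9.8182)
  f(x*)   = 7.4773

x* = (-1.0455, 0.9545, -1), lambda* = (-5.1818, 9.8182)


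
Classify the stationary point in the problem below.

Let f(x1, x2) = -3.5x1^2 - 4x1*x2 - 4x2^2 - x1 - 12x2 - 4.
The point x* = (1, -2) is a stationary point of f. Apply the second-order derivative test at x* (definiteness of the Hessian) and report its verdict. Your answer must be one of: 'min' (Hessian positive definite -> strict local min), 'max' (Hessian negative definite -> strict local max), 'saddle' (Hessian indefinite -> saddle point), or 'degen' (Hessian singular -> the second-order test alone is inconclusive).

Compute the Hessian H = grad^2 f:
  H = [[-7, -4], [-4, -8]]
Verify stationarity: grad f(x*) = H x* + g = (0, 0).
Eigenvalues of H: -11.5311, -3.4689.
Both eigenvalues < 0, so H is negative definite -> x* is a strict local max.

max


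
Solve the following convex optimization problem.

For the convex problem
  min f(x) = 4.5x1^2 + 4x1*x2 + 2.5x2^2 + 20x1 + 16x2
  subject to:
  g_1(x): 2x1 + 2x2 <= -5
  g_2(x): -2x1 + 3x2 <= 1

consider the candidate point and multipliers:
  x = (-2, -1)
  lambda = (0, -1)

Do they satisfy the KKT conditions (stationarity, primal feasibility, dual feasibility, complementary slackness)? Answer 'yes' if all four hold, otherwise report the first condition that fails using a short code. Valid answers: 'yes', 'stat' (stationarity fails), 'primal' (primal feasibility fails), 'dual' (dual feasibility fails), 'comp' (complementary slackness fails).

Gradient of f: grad f(x) = Q x + c = (-2, 3)
Constraint values g_i(x) = a_i^T x - b_i:
  g_1((-2, -1)) = -1
  g_2((-2, -1)) = 0
Stationarity residual: grad f(x) + sum_i lambda_i a_i = (0, 0)
  -> stationarity OK
Primal feasibility (all g_i <= 0): OK
Dual feasibility (all lambda_i >= 0): FAILS
Complementary slackness (lambda_i * g_i(x) = 0 for all i): OK

Verdict: the first failing condition is dual_feasibility -> dual.

dual


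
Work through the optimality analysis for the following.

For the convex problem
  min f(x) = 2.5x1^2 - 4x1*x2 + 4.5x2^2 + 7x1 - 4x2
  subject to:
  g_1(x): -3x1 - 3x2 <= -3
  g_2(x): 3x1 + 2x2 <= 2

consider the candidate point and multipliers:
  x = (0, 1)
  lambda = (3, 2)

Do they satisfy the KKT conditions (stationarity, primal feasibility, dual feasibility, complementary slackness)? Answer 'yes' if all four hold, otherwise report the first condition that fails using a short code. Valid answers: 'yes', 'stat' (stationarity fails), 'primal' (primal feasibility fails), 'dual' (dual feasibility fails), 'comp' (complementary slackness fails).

Gradient of f: grad f(x) = Q x + c = (3, 5)
Constraint values g_i(x) = a_i^T x - b_i:
  g_1((0, 1)) = 0
  g_2((0, 1)) = 0
Stationarity residual: grad f(x) + sum_i lambda_i a_i = (0, 0)
  -> stationarity OK
Primal feasibility (all g_i <= 0): OK
Dual feasibility (all lambda_i >= 0): OK
Complementary slackness (lambda_i * g_i(x) = 0 for all i): OK

Verdict: yes, KKT holds.

yes


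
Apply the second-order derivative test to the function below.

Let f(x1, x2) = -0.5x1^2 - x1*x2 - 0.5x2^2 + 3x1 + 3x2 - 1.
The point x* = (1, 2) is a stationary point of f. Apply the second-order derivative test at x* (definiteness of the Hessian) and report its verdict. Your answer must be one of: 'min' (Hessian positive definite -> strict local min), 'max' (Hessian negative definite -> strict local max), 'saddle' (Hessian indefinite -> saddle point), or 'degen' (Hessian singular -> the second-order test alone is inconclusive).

Compute the Hessian H = grad^2 f:
  H = [[-1, -1], [-1, -1]]
Verify stationarity: grad f(x*) = H x* + g = (0, 0).
Eigenvalues of H: -2, 0.
H has a zero eigenvalue (singular; negative semidefinite but not definite), so H is neither positive definite, negative definite, nor indefinite. The second-order test alone is inconclusive -> degen.
(Indeed, f is constant along the null direction of H through x*, so x* is not a strict local extremum.)

degen


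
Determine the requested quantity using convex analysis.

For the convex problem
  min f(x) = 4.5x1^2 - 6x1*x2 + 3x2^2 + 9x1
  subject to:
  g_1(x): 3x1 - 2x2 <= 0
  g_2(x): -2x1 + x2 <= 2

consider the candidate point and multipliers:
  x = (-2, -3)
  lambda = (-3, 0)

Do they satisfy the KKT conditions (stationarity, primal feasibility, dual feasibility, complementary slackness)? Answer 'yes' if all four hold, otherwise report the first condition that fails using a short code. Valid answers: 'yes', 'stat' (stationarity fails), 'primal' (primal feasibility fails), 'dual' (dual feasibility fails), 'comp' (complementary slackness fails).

Gradient of f: grad f(x) = Q x + c = (9, -6)
Constraint values g_i(x) = a_i^T x - b_i:
  g_1((-2, -3)) = 0
  g_2((-2, -3)) = -1
Stationarity residual: grad f(x) + sum_i lambda_i a_i = (0, 0)
  -> stationarity OK
Primal feasibility (all g_i <= 0): OK
Dual feasibility (all lambda_i >= 0): FAILS
Complementary slackness (lambda_i * g_i(x) = 0 for all i): OK

Verdict: the first failing condition is dual_feasibility -> dual.

dual


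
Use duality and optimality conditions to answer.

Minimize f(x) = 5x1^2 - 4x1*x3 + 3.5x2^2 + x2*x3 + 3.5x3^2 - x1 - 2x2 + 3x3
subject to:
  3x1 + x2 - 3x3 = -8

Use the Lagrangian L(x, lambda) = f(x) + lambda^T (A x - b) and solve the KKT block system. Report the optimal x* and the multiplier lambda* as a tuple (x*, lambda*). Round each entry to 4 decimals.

Form the Lagrangian:
  L(x, lambda) = (1/2) x^T Q x + c^T x + lambda^T (A x - b)
Stationarity (grad_x L = 0): Q x + c + A^T lambda = 0.
Primal feasibility: A x = b.

This gives the KKT block system:
  [ Q   A^T ] [ x     ]   [-c ]
  [ A    0  ] [ lambda ] = [ b ]

Solving the linear system:
  x*      = (-0.9537, -0.7083, 1.4769)
  lambda* = (5.4815)
  f(x*)   = 25.3264

x* = (-0.9537, -0.7083, 1.4769), lambda* = (5.4815)


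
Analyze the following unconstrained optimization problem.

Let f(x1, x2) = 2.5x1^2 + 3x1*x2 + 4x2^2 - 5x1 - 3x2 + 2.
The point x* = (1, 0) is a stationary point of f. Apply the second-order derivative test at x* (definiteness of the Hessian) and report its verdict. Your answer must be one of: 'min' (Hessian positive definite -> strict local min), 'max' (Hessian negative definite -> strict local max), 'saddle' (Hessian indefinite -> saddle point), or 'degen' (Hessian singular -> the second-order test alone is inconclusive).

Compute the Hessian H = grad^2 f:
  H = [[5, 3], [3, 8]]
Verify stationarity: grad f(x*) = H x* + g = (0, 0).
Eigenvalues of H: 3.1459, 9.8541.
Both eigenvalues > 0, so H is positive definite -> x* is a strict local min.

min


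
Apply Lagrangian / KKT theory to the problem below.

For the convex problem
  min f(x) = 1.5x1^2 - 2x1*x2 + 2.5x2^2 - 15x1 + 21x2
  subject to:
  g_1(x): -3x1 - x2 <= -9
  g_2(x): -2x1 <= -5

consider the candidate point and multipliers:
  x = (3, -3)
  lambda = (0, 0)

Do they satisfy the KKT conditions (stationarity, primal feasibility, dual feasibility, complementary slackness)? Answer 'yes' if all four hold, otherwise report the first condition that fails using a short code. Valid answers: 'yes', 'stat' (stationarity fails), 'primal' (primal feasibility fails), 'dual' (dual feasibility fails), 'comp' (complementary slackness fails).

Gradient of f: grad f(x) = Q x + c = (0, 0)
Constraint values g_i(x) = a_i^T x - b_i:
  g_1((3, -3)) = 3
  g_2((3, -3)) = -1
Stationarity residual: grad f(x) + sum_i lambda_i a_i = (0, 0)
  -> stationarity OK
Primal feasibility (all g_i <= 0): FAILS
Dual feasibility (all lambda_i >= 0): OK
Complementary slackness (lambda_i * g_i(x) = 0 for all i): OK

Verdict: the first failing condition is primal_feasibility -> primal.

primal


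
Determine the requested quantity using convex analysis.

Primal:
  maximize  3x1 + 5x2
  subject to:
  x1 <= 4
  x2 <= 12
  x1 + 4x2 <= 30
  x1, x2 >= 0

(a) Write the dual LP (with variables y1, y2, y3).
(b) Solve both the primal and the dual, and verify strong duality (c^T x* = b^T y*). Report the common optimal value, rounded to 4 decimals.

The standard primal-dual pair for 'max c^T x s.t. A x <= b, x >= 0' is:
  Dual:  min b^T y  s.t.  A^T y >= c,  y >= 0.

So the dual LP is:
  minimize  4y1 + 12y2 + 30y3
  subject to:
    y1 + y3 >= 3
    y2 + 4y3 >= 5
    y1, y2, y3 >= 0

Solving the primal: x* = (4, 6.5).
  primal value c^T x* = 44.5.
Solving the dual: y* = (1.75, 0, 1.25).
  dual value b^T y* = 44.5.
Strong duality: c^T x* = b^T y*. Confirmed.

44.5


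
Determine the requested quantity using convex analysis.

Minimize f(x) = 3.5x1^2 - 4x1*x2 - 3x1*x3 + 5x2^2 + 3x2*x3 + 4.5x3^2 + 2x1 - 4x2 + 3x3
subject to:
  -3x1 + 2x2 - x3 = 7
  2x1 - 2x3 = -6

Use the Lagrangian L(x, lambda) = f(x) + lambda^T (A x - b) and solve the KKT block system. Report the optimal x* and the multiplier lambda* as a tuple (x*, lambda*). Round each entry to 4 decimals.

Form the Lagrangian:
  L(x, lambda) = (1/2) x^T Q x + c^T x + lambda^T (A x - b)
Stationarity (grad_x L = 0): Q x + c + A^T lambda = 0.
Primal feasibility: A x = b.

This gives the KKT block system:
  [ Q   A^T ] [ x     ]   [-c ]
  [ A    0  ] [ lambda ] = [ b ]

Solving the linear system:
  x*      = (-2.7826, -0.5652, 0.2174)
  lambda* = (-1.0652, 6.337)
  f(x*)   = 21.413

x* = (-2.7826, -0.5652, 0.2174), lambda* = (-1.0652, 6.337)


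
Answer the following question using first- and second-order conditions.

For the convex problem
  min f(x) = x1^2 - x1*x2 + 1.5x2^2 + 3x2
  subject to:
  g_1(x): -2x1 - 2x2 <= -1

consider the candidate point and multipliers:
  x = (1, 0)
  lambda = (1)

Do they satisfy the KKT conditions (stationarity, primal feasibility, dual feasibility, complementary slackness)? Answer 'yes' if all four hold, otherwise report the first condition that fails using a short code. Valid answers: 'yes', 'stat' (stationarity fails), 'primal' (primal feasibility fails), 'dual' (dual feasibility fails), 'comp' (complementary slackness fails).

Gradient of f: grad f(x) = Q x + c = (2, 2)
Constraint values g_i(x) = a_i^T x - b_i:
  g_1((1, 0)) = -1
Stationarity residual: grad f(x) + sum_i lambda_i a_i = (0, 0)
  -> stationarity OK
Primal feasibility (all g_i <= 0): OK
Dual feasibility (all lambda_i >= 0): OK
Complementary slackness (lambda_i * g_i(x) = 0 for all i): FAILS

Verdict: the first failing condition is complementary_slackness -> comp.

comp


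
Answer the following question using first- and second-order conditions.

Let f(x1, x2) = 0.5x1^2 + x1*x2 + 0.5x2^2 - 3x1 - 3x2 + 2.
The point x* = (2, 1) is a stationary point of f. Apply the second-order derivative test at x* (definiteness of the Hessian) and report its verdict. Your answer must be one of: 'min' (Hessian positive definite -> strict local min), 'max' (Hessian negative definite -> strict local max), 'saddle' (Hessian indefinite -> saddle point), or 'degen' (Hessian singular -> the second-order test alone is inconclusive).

Compute the Hessian H = grad^2 f:
  H = [[1, 1], [1, 1]]
Verify stationarity: grad f(x*) = H x* + g = (0, 0).
Eigenvalues of H: 0, 2.
H has a zero eigenvalue (singular; positive semidefinite but not definite), so H is neither positive definite, negative definite, nor indefinite. The second-order test alone is inconclusive -> degen.
(Indeed, f is constant along the null direction of H through x*, so x* is not a strict local extremum.)

degen


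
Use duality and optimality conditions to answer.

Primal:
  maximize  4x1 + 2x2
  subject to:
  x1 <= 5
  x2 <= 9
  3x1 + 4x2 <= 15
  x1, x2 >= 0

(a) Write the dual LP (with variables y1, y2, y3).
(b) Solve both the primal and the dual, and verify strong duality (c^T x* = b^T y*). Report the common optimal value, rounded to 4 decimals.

The standard primal-dual pair for 'max c^T x s.t. A x <= b, x >= 0' is:
  Dual:  min b^T y  s.t.  A^T y >= c,  y >= 0.

So the dual LP is:
  minimize  5y1 + 9y2 + 15y3
  subject to:
    y1 + 3y3 >= 4
    y2 + 4y3 >= 2
    y1, y2, y3 >= 0

Solving the primal: x* = (5, 0).
  primal value c^T x* = 20.
Solving the dual: y* = (2.5, 0, 0.5).
  dual value b^T y* = 20.
Strong duality: c^T x* = b^T y*. Confirmed.

20
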